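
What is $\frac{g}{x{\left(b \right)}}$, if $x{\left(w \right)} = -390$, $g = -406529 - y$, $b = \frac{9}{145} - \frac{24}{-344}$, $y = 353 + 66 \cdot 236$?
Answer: $\frac{211229}{195} \approx 1083.2$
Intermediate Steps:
$y = 15929$ ($y = 353 + 15576 = 15929$)
$b = \frac{822}{6235}$ ($b = 9 \cdot \frac{1}{145} - - \frac{3}{43} = \frac{9}{145} + \frac{3}{43} = \frac{822}{6235} \approx 0.13184$)
$g = -422458$ ($g = -406529 - 15929 = -422458$)
$\frac{g}{x{\left(b \right)}} = - \frac{422458}{-390} = \left(-422458\right) \left(- \frac{1}{390}\right) = \frac{211229}{195}$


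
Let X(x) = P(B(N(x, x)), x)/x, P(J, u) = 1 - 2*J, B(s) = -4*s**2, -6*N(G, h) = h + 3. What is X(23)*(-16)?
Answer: -21776/207 ≈ -105.20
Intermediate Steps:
N(G, h) = -1/2 - h/6 (N(G, h) = -(h + 3)/6 = -(3 + h)/6 = -1/2 - h/6)
X(x) = (1 + 8*(-1/2 - x/6)**2)/x (X(x) = (1 - (-8)*(-1/2 - x/6)**2)/x = (1 + 8*(-1/2 - x/6)**2)/x)
X(23)*(-16) = ((1/9)*(9 + 2*(3 + 23)**2)/23)*(-16) = ((1/9)*(1/23)*(9 + 2*26**2))*(-16) = ((1/9)*(1/23)*(9 + 2*676))*(-16) = ((1/9)*(1/23)*(9 + 1352))*(-16) = ((1/9)*(1/23)*1361)*(-16) = (1361/207)*(-16) = -21776/207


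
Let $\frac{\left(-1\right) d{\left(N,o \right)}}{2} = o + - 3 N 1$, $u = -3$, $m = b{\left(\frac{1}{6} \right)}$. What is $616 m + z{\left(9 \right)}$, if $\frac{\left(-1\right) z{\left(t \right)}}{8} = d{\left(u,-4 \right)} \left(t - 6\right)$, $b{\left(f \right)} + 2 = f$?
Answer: $- \frac{2668}{3} \approx -889.33$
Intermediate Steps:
$b{\left(f \right)} = -2 + f$
$m = - \frac{11}{6}$ ($m = -2 + \frac{1}{6} = - \frac{11}{6} \approx -1.8333$)
$d{\left(N,o \right)} = - 2 o + 6 N$ ($d{\left(N,o \right)} = - 2 \left(o + - 3 N 1\right) = - 2 \left(o - 3 N\right) = - 2 o + 6 N$)
$z{\left(t \right)} = -480 + 80 t$ ($z{\left(t \right)} = - 8 \left(\left(-2\right) \left(-4\right) + 6 \left(-3\right)\right) \left(t - 6\right) = - 8 \left(8 - 18\right) \left(-6 + t\right) = - 8 \left(- 10 \left(-6 + t\right)\right) = - 8 \left(60 - 10 t\right) = -480 + 80 t$)
$616 m + z{\left(9 \right)} = 616 \left(- \frac{11}{6}\right) + \left(-480 + 80 \cdot 9\right) = - \frac{3388}{3} + \left(-480 + 720\right) = - \frac{3388}{3} + 240 = - \frac{2668}{3}$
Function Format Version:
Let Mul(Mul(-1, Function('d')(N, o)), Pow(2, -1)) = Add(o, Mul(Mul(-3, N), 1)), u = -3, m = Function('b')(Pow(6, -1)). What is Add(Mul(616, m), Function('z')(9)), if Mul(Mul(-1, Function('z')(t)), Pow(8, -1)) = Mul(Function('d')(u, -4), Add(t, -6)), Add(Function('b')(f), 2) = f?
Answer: Rational(-2668, 3) ≈ -889.33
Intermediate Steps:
Function('b')(f) = Add(-2, f)
m = Rational(-11, 6) (m = Add(-2, Pow(6, -1)) = Add(-2, Rational(1, 6)) = Rational(-11, 6) ≈ -1.8333)
Function('d')(N, o) = Add(Mul(-2, o), Mul(6, N)) (Function('d')(N, o) = Mul(-2, Add(o, Mul(Mul(-3, N), 1))) = Mul(-2, Add(o, Mul(-3, N))) = Add(Mul(-2, o), Mul(6, N)))
Function('z')(t) = Add(-480, Mul(80, t)) (Function('z')(t) = Mul(-8, Mul(Add(Mul(-2, -4), Mul(6, -3)), Add(t, -6))) = Mul(-8, Mul(Add(8, -18), Add(-6, t))) = Mul(-8, Mul(-10, Add(-6, t))) = Mul(-8, Add(60, Mul(-10, t))) = Add(-480, Mul(80, t)))
Add(Mul(616, m), Function('z')(9)) = Add(Mul(616, Rational(-11, 6)), Add(-480, Mul(80, 9))) = Add(Rational(-3388, 3), Add(-480, 720)) = Add(Rational(-3388, 3), 240) = Rational(-2668, 3)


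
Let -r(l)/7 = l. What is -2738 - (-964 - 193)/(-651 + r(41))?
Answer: -2569401/938 ≈ -2739.2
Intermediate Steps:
r(l) = -7*l
-2738 - (-964 - 193)/(-651 + r(41)) = -2738 - (-964 - 193)/(-651 - 7*41) = -2738 - (-1157)/(-651 - 287) = -2738 - (-1157)/(-938) = -2738 - (-1157)*(-1)/938 = -2738 - 1*1157/938 = -2738 - 1157/938 = -2569401/938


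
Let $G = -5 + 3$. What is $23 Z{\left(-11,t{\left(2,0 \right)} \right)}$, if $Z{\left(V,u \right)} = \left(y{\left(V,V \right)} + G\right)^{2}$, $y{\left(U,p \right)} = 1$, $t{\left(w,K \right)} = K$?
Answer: $23$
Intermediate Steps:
$G = -2$
$Z{\left(V,u \right)} = 1$ ($Z{\left(V,u \right)} = \left(1 - 2\right)^{2} = \left(-1\right)^{2} = 1$)
$23 Z{\left(-11,t{\left(2,0 \right)} \right)} = 23 \cdot 1 = 23$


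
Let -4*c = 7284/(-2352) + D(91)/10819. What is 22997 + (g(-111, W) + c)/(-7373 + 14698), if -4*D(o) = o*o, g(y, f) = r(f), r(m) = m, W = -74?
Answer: 714417054419099/31065676600 ≈ 22997.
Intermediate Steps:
g(y, f) = f
D(o) = -o**2/4 (D(o) = -o*o/4 = -o**2/4)
c = 3486451/4241048 (c = -(7284/(-2352) - 1/4*91**2/10819)/4 = -(7284*(-1/2352) - 1/4*8281*(1/10819))/4 = -(-607/196 - 8281/4*1/10819)/4 = -(-607/196 - 8281/43276)/4 = -1/4*(-3486451/1060262) = 3486451/4241048 ≈ 0.82207)
22997 + (g(-111, W) + c)/(-7373 + 14698) = 22997 + (-74 + 3486451/4241048)/(-7373 + 14698) = 22997 - 310351101/4241048/7325 = 22997 - 310351101/4241048*1/7325 = 22997 - 310351101/31065676600 = 714417054419099/31065676600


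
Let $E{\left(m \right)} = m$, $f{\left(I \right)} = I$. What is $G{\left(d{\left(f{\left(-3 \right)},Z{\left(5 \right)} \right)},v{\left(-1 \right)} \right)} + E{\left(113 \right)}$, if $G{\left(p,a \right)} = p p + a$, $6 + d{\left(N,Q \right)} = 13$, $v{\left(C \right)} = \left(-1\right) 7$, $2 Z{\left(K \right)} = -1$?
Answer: $155$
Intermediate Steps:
$Z{\left(K \right)} = - \frac{1}{2}$ ($Z{\left(K \right)} = \frac{1}{2} \left(-1\right) = - \frac{1}{2}$)
$v{\left(C \right)} = -7$
$d{\left(N,Q \right)} = 7$ ($d{\left(N,Q \right)} = -6 + 13 = 7$)
$G{\left(p,a \right)} = a + p^{2}$ ($G{\left(p,a \right)} = p^{2} + a = a + p^{2}$)
$G{\left(d{\left(f{\left(-3 \right)},Z{\left(5 \right)} \right)},v{\left(-1 \right)} \right)} + E{\left(113 \right)} = \left(-7 + 7^{2}\right) + 113 = \left(-7 + 49\right) + 113 = 42 + 113 = 155$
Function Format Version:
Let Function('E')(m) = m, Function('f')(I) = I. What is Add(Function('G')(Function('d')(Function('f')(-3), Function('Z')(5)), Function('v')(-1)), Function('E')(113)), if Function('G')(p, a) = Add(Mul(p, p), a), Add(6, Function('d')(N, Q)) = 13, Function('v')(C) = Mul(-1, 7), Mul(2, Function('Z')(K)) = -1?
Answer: 155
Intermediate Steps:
Function('Z')(K) = Rational(-1, 2) (Function('Z')(K) = Mul(Rational(1, 2), -1) = Rational(-1, 2))
Function('v')(C) = -7
Function('d')(N, Q) = 7 (Function('d')(N, Q) = Add(-6, 13) = 7)
Function('G')(p, a) = Add(a, Pow(p, 2)) (Function('G')(p, a) = Add(Pow(p, 2), a) = Add(a, Pow(p, 2)))
Add(Function('G')(Function('d')(Function('f')(-3), Function('Z')(5)), Function('v')(-1)), Function('E')(113)) = Add(Add(-7, Pow(7, 2)), 113) = Add(Add(-7, 49), 113) = Add(42, 113) = 155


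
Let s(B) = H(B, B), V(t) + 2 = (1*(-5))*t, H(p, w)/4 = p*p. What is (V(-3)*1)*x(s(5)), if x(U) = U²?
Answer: 130000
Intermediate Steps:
H(p, w) = 4*p² (H(p, w) = 4*(p*p) = 4*p²)
V(t) = -2 - 5*t (V(t) = -2 + (1*(-5))*t = -2 - 5*t)
s(B) = 4*B²
(V(-3)*1)*x(s(5)) = ((-2 - 5*(-3))*1)*(4*5²)² = ((-2 + 15)*1)*(4*25)² = (13*1)*100² = 13*10000 = 130000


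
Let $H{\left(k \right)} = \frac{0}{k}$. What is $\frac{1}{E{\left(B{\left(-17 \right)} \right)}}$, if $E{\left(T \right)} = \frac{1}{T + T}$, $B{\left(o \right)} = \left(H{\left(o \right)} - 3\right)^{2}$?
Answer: $18$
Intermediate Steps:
$H{\left(k \right)} = 0$
$B{\left(o \right)} = 9$ ($B{\left(o \right)} = \left(0 - 3\right)^{2} = \left(-3\right)^{2} = 9$)
$E{\left(T \right)} = \frac{1}{2 T}$
$\frac{1}{E{\left(B{\left(-17 \right)} \right)}} = \frac{1}{\frac{1}{2} \cdot \frac{1}{9}} = \frac{1}{\frac{1}{18}} = 18$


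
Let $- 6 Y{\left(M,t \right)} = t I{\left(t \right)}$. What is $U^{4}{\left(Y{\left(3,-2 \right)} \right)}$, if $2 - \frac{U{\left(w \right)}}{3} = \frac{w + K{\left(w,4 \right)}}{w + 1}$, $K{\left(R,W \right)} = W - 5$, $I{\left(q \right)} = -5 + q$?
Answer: $\frac{81}{16} \approx 5.0625$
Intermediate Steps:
$K{\left(R,W \right)} = -5 + W$
$Y{\left(M,t \right)} = - \frac{t \left(-5 + t\right)}{6}$
$U{\left(w \right)} = 6 - \frac{3 \left(-1 + w\right)}{1 + w}$ ($U{\left(w \right)} = 6 - 3 \frac{w + \left(-5 + 4\right)}{w + 1} = 6 - 3 \frac{w - 1}{1 + w} = 6 - 3 \frac{-1 + w}{1 + w} = 6 - \frac{3 \left(-1 + w\right)}{1 + w}$)
$U^{4}{\left(Y{\left(3,-2 \right)} \right)} = \left(\frac{3 \left(3 + \frac{1}{6} \left(-2\right) \left(5 - -2\right)\right)}{1 + \frac{1}{6} \left(-2\right) \left(5 - -2\right)}\right)^{4} = \left(\frac{3 \left(3 + \frac{1}{6} \left(-2\right) \left(5 + 2\right)\right)}{1 + \frac{1}{6} \left(-2\right) \left(5 + 2\right)}\right)^{4} = \left(\frac{3 \left(3 + \frac{1}{6} \left(-2\right) 7\right)}{1 + \frac{1}{6} \left(-2\right) 7}\right)^{4} = \left(\frac{3 \left(3 - \frac{7}{3}\right)}{1 - \frac{7}{3}}\right)^{4} = \left(3 \frac{1}{- \frac{4}{3}} \cdot \frac{2}{3}\right)^{4} = \left(3 \left(- \frac{3}{4}\right) \frac{2}{3}\right)^{4} = \left(- \frac{3}{2}\right)^{4} = \frac{81}{16}$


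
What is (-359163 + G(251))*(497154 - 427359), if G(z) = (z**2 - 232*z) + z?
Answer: -24717410685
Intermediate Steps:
G(z) = z**2 - 231*z
(-359163 + G(251))*(497154 - 427359) = (-359163 + 251*(-231 + 251))*(497154 - 427359) = (-359163 + 251*20)*69795 = (-359163 + 5020)*69795 = -354143*69795 = -24717410685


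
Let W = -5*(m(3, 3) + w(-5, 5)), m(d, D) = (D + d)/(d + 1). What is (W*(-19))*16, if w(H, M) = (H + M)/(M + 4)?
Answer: 2280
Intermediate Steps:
w(H, M) = (H + M)/(4 + M)
m(d, D) = (D + d)/(1 + d)
W = -15/2 (W = -5*((3 + 3)/(1 + 3) + (-5 + 5)/(4 + 5)) = -5*(6/4 + 0/9) = -5*((1/4)*6 + (1/9)*0) = -5*(3/2 + 0) = -5*3/2 = -15/2 ≈ -7.5000)
(W*(-19))*16 = -15/2*(-19)*16 = (285/2)*16 = 2280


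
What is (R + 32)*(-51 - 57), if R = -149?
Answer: 12636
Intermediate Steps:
(R + 32)*(-51 - 57) = (-149 + 32)*(-51 - 57) = -117*(-108) = 12636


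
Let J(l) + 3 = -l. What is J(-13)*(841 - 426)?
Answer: 4150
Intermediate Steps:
J(l) = -3 - l
J(-13)*(841 - 426) = (-3 - 1*(-13))*(841 - 426) = (-3 + 13)*415 = 10*415 = 4150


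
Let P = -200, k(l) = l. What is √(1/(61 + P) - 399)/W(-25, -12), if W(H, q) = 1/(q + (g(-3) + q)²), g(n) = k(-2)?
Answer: 184*I*√7709218/139 ≈ 3675.4*I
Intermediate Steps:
g(n) = -2
W(H, q) = 1/(q + (-2 + q)²)
√(1/(61 + P) - 399)/W(-25, -12) = √(1/(61 - 200) - 399)/(1/(-12 + (-2 - 12)²)) = √(1/(-139) - 399)/(1/(-12 + (-14)²)) = √(-1/139 - 399)/(1/(-12 + 196)) = √(-55462/139)/(1/184) = (I*√7709218/139)/(1/184) = (I*√7709218/139)*184 = 184*I*√7709218/139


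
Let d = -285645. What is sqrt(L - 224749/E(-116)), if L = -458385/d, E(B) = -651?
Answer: 2*sqrt(271961508023103)/1770999 ≈ 18.624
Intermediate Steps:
L = 30559/19043 (L = -458385/(-285645) = -458385*(-1/285645) = 30559/19043 ≈ 1.6047)
sqrt(L - 224749/E(-116)) = sqrt(30559/19043 - 224749/(-651)) = sqrt(30559/19043 - 224749*(-1/651)) = sqrt(30559/19043 + 32107/93) = sqrt(614255588/1770999) = 2*sqrt(271961508023103)/1770999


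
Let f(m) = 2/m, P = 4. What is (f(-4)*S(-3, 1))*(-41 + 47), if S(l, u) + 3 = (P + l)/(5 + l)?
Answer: 15/2 ≈ 7.5000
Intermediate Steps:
S(l, u) = -3 + (4 + l)/(5 + l)
(f(-4)*S(-3, 1))*(-41 + 47) = ((2/(-4))*((-11 - 2*(-3))/(5 - 3)))*(-41 + 47) = ((2*(-¼))*((-11 + 6)/2))*6 = -(-5)/4*6 = -½*(-5/2)*6 = (5/4)*6 = 15/2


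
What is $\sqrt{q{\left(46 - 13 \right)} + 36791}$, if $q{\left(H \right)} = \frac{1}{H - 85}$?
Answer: $\frac{11 \sqrt{205543}}{26} \approx 191.81$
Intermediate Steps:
$q{\left(H \right)} = \frac{1}{-85 + H}$ ($q{\left(H \right)} = \frac{1}{H - 85} = \frac{1}{-85 + H}$)
$\sqrt{q{\left(46 - 13 \right)} + 36791} = \sqrt{\frac{1}{-85 + \left(46 - 13\right)} + 36791} = \sqrt{\frac{1}{-85 + 33} + 36791} = \sqrt{\frac{1}{-52} + 36791} = \sqrt{- \frac{1}{52} + 36791} = \sqrt{\frac{1913131}{52}} = \frac{11 \sqrt{205543}}{26}$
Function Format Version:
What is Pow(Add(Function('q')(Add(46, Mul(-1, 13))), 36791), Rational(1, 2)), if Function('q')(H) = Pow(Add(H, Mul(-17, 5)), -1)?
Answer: Mul(Rational(11, 26), Pow(205543, Rational(1, 2))) ≈ 191.81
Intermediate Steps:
Function('q')(H) = Pow(Add(-85, H), -1) (Function('q')(H) = Pow(Add(H, -85), -1) = Pow(Add(-85, H), -1))
Pow(Add(Function('q')(Add(46, Mul(-1, 13))), 36791), Rational(1, 2)) = Pow(Add(Pow(Add(-85, Add(46, Mul(-1, 13))), -1), 36791), Rational(1, 2)) = Pow(Add(Pow(Add(-85, Add(46, -13)), -1), 36791), Rational(1, 2)) = Pow(Add(Pow(Add(-85, 33), -1), 36791), Rational(1, 2)) = Pow(Add(Pow(-52, -1), 36791), Rational(1, 2)) = Pow(Add(Rational(-1, 52), 36791), Rational(1, 2)) = Pow(Rational(1913131, 52), Rational(1, 2)) = Mul(Rational(11, 26), Pow(205543, Rational(1, 2)))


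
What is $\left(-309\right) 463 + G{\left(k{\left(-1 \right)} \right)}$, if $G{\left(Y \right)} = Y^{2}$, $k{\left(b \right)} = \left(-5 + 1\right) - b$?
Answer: $-143058$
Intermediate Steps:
$k{\left(b \right)} = -4 - b$
$\left(-309\right) 463 + G{\left(k{\left(-1 \right)} \right)} = \left(-309\right) 463 + \left(-4 - -1\right)^{2} = -143067 + \left(-4 + 1\right)^{2} = -143067 + \left(-3\right)^{2} = -143067 + 9 = -143058$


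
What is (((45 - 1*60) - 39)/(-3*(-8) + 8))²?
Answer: 729/256 ≈ 2.8477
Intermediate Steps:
(((45 - 1*60) - 39)/(-3*(-8) + 8))² = (((45 - 60) - 39)/(24 + 8))² = ((-15 - 39)/32)² = (-54*1/32)² = (-27/16)² = 729/256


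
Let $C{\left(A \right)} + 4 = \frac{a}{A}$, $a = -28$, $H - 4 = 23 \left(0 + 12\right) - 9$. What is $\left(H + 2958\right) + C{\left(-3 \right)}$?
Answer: $\frac{9703}{3} \approx 3234.3$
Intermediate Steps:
$H = 271$ ($H = 4 - \left(9 - 23 \left(0 + 12\right)\right) = 4 + \left(23 \cdot 12 - 9\right) = 4 + \left(276 - 9\right) = 4 + 267 = 271$)
$C{\left(A \right)} = -4 - \frac{28}{A}$
$\left(H + 2958\right) + C{\left(-3 \right)} = \left(271 + 2958\right) - \left(4 + \frac{28}{-3}\right) = 3229 - - \frac{16}{3} = 3229 + \left(-4 + \frac{28}{3}\right) = 3229 + \frac{16}{3} = \frac{9703}{3}$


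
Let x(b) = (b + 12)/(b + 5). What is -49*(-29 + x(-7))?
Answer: 3087/2 ≈ 1543.5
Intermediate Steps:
x(b) = (12 + b)/(5 + b)
-49*(-29 + x(-7)) = -49*(-29 + (12 - 7)/(5 - 7)) = -49*(-29 + 5/(-2)) = -49*(-29 - ½*5) = -49*(-29 - 5/2) = -49*(-63/2) = 3087/2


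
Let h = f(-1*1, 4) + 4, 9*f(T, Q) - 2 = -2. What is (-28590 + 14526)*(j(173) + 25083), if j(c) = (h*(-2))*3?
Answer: -352429776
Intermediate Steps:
f(T, Q) = 0 (f(T, Q) = 2/9 + (⅑)*(-2) = 2/9 - 2/9 = 0)
h = 4 (h = 0 + 4 = 4)
j(c) = -24 (j(c) = (4*(-2))*3 = -8*3 = -24)
(-28590 + 14526)*(j(173) + 25083) = (-28590 + 14526)*(-24 + 25083) = -14064*25059 = -352429776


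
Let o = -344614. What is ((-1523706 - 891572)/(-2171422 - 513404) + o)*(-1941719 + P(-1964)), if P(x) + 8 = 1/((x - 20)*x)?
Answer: 3500170926757697049481193/5230814277888 ≈ 6.6914e+11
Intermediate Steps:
P(x) = -8 + 1/(x*(-20 + x)) (P(x) = -8 + 1/((x - 20)*x) = -8 + 1/((-20 + x)*x) = -8 + 1/(x*(-20 + x)))
((-1523706 - 891572)/(-2171422 - 513404) + o)*(-1941719 + P(-1964)) = ((-1523706 - 891572)/(-2171422 - 513404) - 344614)*(-1941719 + (1 - 8*(-1964)**2 + 160*(-1964))/((-1964)*(-20 - 1964))) = (-2415278/(-2684826) - 344614)*(-1941719 - 1/1964*(1 - 8*3857296 - 314240)/(-1984)) = (-2415278*(-1/2684826) - 344614)*(-1941719 - 1/1964*(-1/1984)*(1 - 30858368 - 314240)) = (1207639/1342413 - 344614)*(-1941719 - 1/1964*(-1/1984)*(-31172607)) = -462613105943*(-1941719 - 31172607/3896576)/1342413 = -462613105943/1342413*(-7566086826751/3896576) = 3500170926757697049481193/5230814277888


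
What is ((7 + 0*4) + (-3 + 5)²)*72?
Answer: 792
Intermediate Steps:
((7 + 0*4) + (-3 + 5)²)*72 = ((7 + 0) + 2²)*72 = (7 + 4)*72 = 11*72 = 792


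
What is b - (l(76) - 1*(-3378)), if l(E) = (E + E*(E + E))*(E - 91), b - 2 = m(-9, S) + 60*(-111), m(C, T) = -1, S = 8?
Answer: 164383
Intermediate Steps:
b = -6659 (b = 2 + (-1 + 60*(-111)) = 2 + (-1 - 6660) = 2 - 6661 = -6659)
l(E) = (-91 + E)*(E + 2*E**2) (l(E) = (E + E*(2*E))*(-91 + E) = (E + 2*E**2)*(-91 + E) = (-91 + E)*(E + 2*E**2))
b - (l(76) - 1*(-3378)) = -6659 - (76*(-91 - 181*76 + 2*76**2) - 1*(-3378)) = -6659 - (76*(-91 - 13756 + 2*5776) + 3378) = -6659 - (76*(-91 - 13756 + 11552) + 3378) = -6659 - (76*(-2295) + 3378) = -6659 - (-174420 + 3378) = -6659 - 1*(-171042) = -6659 + 171042 = 164383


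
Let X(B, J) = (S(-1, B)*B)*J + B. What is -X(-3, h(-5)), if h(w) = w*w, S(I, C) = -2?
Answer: -147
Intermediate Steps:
h(w) = w**2
X(B, J) = B - 2*B*J (X(B, J) = (-2*B)*J + B = -2*B*J + B = B - 2*B*J)
-X(-3, h(-5)) = -(-3)*(1 - 2*(-5)**2) = -(-3)*(1 - 2*25) = -(-3)*(1 - 50) = -(-3)*(-49) = -1*147 = -147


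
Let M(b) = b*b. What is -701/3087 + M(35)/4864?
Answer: 371911/15015168 ≈ 0.024769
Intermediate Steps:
M(b) = b²
-701/3087 + M(35)/4864 = -701/3087 + 35²/4864 = -701*1/3087 + 1225*(1/4864) = -701/3087 + 1225/4864 = 371911/15015168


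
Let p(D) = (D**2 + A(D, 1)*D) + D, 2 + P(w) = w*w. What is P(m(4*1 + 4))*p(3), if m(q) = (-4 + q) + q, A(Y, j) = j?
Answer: 2130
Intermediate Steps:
m(q) = -4 + 2*q
P(w) = -2 + w**2 (P(w) = -2 + w*w = -2 + w**2)
p(D) = D**2 + 2*D (p(D) = (D**2 + 1*D) + D = (D**2 + D) + D = (D + D**2) + D = D**2 + 2*D)
P(m(4*1 + 4))*p(3) = (-2 + (-4 + 2*(4*1 + 4))**2)*(3*(2 + 3)) = (-2 + (-4 + 2*(4 + 4))**2)*(3*5) = (-2 + (-4 + 2*8)**2)*15 = (-2 + (-4 + 16)**2)*15 = (-2 + 12**2)*15 = (-2 + 144)*15 = 142*15 = 2130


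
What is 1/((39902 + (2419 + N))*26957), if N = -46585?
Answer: -1/114944648 ≈ -8.6998e-9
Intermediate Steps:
1/((39902 + (2419 + N))*26957) = 1/((39902 + (2419 - 46585))*26957) = (1/26957)/(39902 - 44166) = (1/26957)/(-4264) = -1/4264*1/26957 = -1/114944648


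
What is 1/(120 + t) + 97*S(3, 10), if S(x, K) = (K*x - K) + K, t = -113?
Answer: 20371/7 ≈ 2910.1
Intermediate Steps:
S(x, K) = K*x (S(x, K) = (-K + K*x) + K = K*x)
1/(120 + t) + 97*S(3, 10) = 1/(120 - 113) + 97*(10*3) = 1/7 + 97*30 = ⅐ + 2910 = 20371/7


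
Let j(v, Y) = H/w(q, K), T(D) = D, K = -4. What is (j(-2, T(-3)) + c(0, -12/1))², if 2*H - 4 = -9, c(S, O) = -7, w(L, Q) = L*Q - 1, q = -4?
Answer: 1849/36 ≈ 51.361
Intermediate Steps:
w(L, Q) = -1 + L*Q
H = -5/2 (H = 2 + (½)*(-9) = 2 - 9/2 = -5/2 ≈ -2.5000)
j(v, Y) = -⅙ (j(v, Y) = -5/(2*(-1 - 4*(-4))) = -5/(2*(-1 + 16)) = -5/2/15 = -5/2*1/15 = -⅙)
(j(-2, T(-3)) + c(0, -12/1))² = (-⅙ - 7)² = (-43/6)² = 1849/36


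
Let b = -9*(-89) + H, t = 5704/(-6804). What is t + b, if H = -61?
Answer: 1257314/1701 ≈ 739.16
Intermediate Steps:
t = -1426/1701 (t = 5704*(-1/6804) = -1426/1701 ≈ -0.83833)
b = 740 (b = -9*(-89) - 61 = 801 - 61 = 740)
t + b = -1426/1701 + 740 = 1257314/1701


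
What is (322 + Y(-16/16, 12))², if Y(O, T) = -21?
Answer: 90601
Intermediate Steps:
(322 + Y(-16/16, 12))² = (322 - 21)² = 301² = 90601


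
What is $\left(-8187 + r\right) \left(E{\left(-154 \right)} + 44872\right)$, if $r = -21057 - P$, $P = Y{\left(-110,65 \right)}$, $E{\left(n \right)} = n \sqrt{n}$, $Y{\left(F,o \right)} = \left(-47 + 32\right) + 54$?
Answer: $-1313986776 + 4509582 i \sqrt{154} \approx -1.314 \cdot 10^{9} + 5.5962 \cdot 10^{7} i$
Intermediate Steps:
$Y{\left(F,o \right)} = 39$ ($Y{\left(F,o \right)} = -15 + 54 = 39$)
$E{\left(n \right)} = n^{\frac{3}{2}}$
$P = 39$
$r = -21096$ ($r = -21057 - 39 = -21096$)
$\left(-8187 + r\right) \left(E{\left(-154 \right)} + 44872\right) = \left(-8187 - 21096\right) \left(\left(-154\right)^{\frac{3}{2}} + 44872\right) = - 29283 \left(- 154 i \sqrt{154} + 44872\right) = - 29283 \left(44872 - 154 i \sqrt{154}\right) = -1313986776 + 4509582 i \sqrt{154}$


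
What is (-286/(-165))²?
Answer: 676/225 ≈ 3.0044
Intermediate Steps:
(-286/(-165))² = (-286*(-1/165))² = (26/15)² = 676/225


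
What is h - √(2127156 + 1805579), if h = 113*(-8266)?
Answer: -934058 - √3932735 ≈ -9.3604e+5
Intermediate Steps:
h = -934058
h - √(2127156 + 1805579) = -934058 - √(2127156 + 1805579) = -934058 - √3932735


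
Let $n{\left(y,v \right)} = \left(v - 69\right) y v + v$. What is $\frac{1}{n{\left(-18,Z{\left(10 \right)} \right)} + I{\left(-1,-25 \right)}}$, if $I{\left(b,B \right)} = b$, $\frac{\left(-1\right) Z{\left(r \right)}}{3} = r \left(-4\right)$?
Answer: $- \frac{1}{110041} \approx -9.0875 \cdot 10^{-6}$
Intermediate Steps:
$Z{\left(r \right)} = 12 r$ ($Z{\left(r \right)} = - 3 r \left(-4\right) = - 3 \left(- 4 r\right) = 12 r$)
$n{\left(y,v \right)} = v + v y \left(-69 + v\right)$ ($n{\left(y,v \right)} = \left(-69 + v\right) y v + v = y \left(-69 + v\right) v + v = v y \left(-69 + v\right) + v = v + v y \left(-69 + v\right)$)
$\frac{1}{n{\left(-18,Z{\left(10 \right)} \right)} + I{\left(-1,-25 \right)}} = \frac{1}{12 \cdot 10 \left(1 - -1242 + 12 \cdot 10 \left(-18\right)\right) - 1} = \frac{1}{120 \left(1 + 1242 + 120 \left(-18\right)\right) - 1} = \frac{1}{120 \left(1 + 1242 - 2160\right) - 1} = \frac{1}{120 \left(-917\right) - 1} = \frac{1}{-110040 - 1} = \frac{1}{-110041} = - \frac{1}{110041}$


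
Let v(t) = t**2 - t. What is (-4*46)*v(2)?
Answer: -368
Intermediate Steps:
(-4*46)*v(2) = (-4*46)*(2*(-1 + 2)) = -368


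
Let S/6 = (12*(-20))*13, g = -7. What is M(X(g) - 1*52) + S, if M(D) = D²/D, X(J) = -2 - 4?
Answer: -18778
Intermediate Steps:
X(J) = -6
S = -18720 (S = 6*((12*(-20))*13) = 6*(-240*13) = 6*(-3120) = -18720)
M(D) = D
M(X(g) - 1*52) + S = (-6 - 1*52) - 18720 = (-6 - 52) - 18720 = -58 - 18720 = -18778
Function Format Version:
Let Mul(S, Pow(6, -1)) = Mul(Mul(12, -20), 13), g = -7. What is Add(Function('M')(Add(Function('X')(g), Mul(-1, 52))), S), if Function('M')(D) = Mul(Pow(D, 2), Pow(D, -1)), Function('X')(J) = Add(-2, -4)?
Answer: -18778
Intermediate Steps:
Function('X')(J) = -6
S = -18720 (S = Mul(6, Mul(Mul(12, -20), 13)) = Mul(6, Mul(-240, 13)) = Mul(6, -3120) = -18720)
Function('M')(D) = D
Add(Function('M')(Add(Function('X')(g), Mul(-1, 52))), S) = Add(Add(-6, Mul(-1, 52)), -18720) = Add(Add(-6, -52), -18720) = Add(-58, -18720) = -18778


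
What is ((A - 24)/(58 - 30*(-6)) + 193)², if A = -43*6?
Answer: 521026276/14161 ≈ 36793.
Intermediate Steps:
A = -258
((A - 24)/(58 - 30*(-6)) + 193)² = ((-258 - 24)/(58 - 30*(-6)) + 193)² = (-282/(58 + 180) + 193)² = (-282/238 + 193)² = (-282*1/238 + 193)² = (-141/119 + 193)² = (22826/119)² = 521026276/14161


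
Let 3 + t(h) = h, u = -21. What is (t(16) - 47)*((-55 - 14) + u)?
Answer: 3060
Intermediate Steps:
t(h) = -3 + h
(t(16) - 47)*((-55 - 14) + u) = ((-3 + 16) - 47)*((-55 - 14) - 21) = (13 - 47)*(-69 - 21) = -34*(-90) = 3060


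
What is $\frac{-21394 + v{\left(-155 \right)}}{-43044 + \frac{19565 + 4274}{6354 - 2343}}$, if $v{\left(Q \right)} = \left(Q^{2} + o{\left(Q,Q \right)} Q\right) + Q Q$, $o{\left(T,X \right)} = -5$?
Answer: $- \frac{110025741}{172625645} \approx -0.63737$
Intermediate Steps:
$v{\left(Q \right)} = - 5 Q + 2 Q^{2}$ ($v{\left(Q \right)} = \left(Q^{2} - 5 Q\right) + Q Q = \left(Q^{2} - 5 Q\right) + Q^{2} = - 5 Q + 2 Q^{2}$)
$\frac{-21394 + v{\left(-155 \right)}}{-43044 + \frac{19565 + 4274}{6354 - 2343}} = \frac{-21394 - 155 \left(-5 + 2 \left(-155\right)\right)}{-43044 + \frac{19565 + 4274}{6354 - 2343}} = \frac{-21394 - 155 \left(-5 - 310\right)}{-43044 + \frac{23839}{4011}} = \frac{-21394 - -48825}{-43044 + 23839 \cdot \frac{1}{4011}} = \frac{-21394 + 48825}{-43044 + \frac{23839}{4011}} = \frac{27431}{- \frac{172625645}{4011}} = 27431 \left(- \frac{4011}{172625645}\right) = - \frac{110025741}{172625645}$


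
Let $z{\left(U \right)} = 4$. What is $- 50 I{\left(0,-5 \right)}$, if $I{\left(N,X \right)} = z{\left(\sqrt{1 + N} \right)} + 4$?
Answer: $-400$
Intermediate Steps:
$I{\left(N,X \right)} = 8$ ($I{\left(N,X \right)} = 4 + 4 = 8$)
$- 50 I{\left(0,-5 \right)} = \left(-50\right) 8 = -400$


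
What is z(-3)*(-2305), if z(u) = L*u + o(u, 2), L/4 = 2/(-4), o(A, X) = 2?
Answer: -18440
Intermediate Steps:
L = -2 (L = 4*(2/(-4)) = 4*(2*(-1/4)) = 4*(-1/2) = -2)
z(u) = 2 - 2*u (z(u) = -2*u + 2 = 2 - 2*u)
z(-3)*(-2305) = (2 - 2*(-3))*(-2305) = (2 + 6)*(-2305) = 8*(-2305) = -18440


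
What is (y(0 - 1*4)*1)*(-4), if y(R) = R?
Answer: 16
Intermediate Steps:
(y(0 - 1*4)*1)*(-4) = ((0 - 1*4)*1)*(-4) = ((0 - 4)*1)*(-4) = -4*1*(-4) = -4*(-4) = 16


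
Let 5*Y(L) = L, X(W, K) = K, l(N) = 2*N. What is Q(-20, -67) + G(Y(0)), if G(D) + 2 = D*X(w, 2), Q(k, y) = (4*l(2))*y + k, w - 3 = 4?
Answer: -1094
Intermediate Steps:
w = 7 (w = 3 + 4 = 7)
Y(L) = L/5
Q(k, y) = k + 16*y (Q(k, y) = (4*(2*2))*y + k = (4*4)*y + k = 16*y + k = k + 16*y)
G(D) = -2 + 2*D (G(D) = -2 + D*2 = -2 + 2*D)
Q(-20, -67) + G(Y(0)) = (-20 + 16*(-67)) + (-2 + 2*((1/5)*0)) = (-20 - 1072) + (-2 + 2*0) = -1092 + (-2 + 0) = -1092 - 2 = -1094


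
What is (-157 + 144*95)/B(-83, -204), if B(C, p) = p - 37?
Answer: -13523/241 ≈ -56.112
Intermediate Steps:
B(C, p) = -37 + p
(-157 + 144*95)/B(-83, -204) = (-157 + 144*95)/(-37 - 204) = (-157 + 13680)/(-241) = 13523*(-1/241) = -13523/241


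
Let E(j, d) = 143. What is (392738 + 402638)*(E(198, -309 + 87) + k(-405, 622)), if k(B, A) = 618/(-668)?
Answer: 18871488664/167 ≈ 1.1300e+8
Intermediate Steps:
k(B, A) = -309/334 (k(B, A) = 618*(-1/668) = -309/334)
(392738 + 402638)*(E(198, -309 + 87) + k(-405, 622)) = (392738 + 402638)*(143 - 309/334) = 795376*(47453/334) = 18871488664/167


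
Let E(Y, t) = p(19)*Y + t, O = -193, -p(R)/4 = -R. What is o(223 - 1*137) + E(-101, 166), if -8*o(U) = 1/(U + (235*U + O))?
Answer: -1207788241/160824 ≈ -7510.0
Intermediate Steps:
p(R) = 4*R (p(R) = -(-4)*R = 4*R)
E(Y, t) = t + 76*Y (E(Y, t) = (4*19)*Y + t = 76*Y + t = t + 76*Y)
o(U) = -1/(8*(-193 + 236*U)) (o(U) = -1/(8*(U + (235*U - 193))) = -1/(8*(U + (-193 + 235*U))) = -1/(8*(-193 + 236*U)))
o(223 - 1*137) + E(-101, 166) = -1/(-1544 + 1888*(223 - 1*137)) + (166 + 76*(-101)) = -1/(-1544 + 1888*(223 - 137)) + (166 - 7676) = -1/(-1544 + 1888*86) - 7510 = -1/(-1544 + 162368) - 7510 = -1/160824 - 7510 = -1207788241/160824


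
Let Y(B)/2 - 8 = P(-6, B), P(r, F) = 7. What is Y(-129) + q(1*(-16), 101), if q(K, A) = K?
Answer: 14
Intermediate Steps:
Y(B) = 30 (Y(B) = 16 + 2*7 = 16 + 14 = 30)
Y(-129) + q(1*(-16), 101) = 30 + 1*(-16) = 30 - 16 = 14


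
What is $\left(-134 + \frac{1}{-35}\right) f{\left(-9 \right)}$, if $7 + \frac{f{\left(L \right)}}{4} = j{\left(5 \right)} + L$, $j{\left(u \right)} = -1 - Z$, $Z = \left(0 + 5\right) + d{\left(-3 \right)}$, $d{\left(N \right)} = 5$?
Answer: $\frac{506628}{35} \approx 14475.0$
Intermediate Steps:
$Z = 10$ ($Z = \left(0 + 5\right) + 5 = 5 + 5 = 10$)
$j{\left(u \right)} = -11$ ($j{\left(u \right)} = -1 - 10 = -11$)
$f{\left(L \right)} = -72 + 4 L$ ($f{\left(L \right)} = -28 + 4 \left(-11 + L\right) = -28 + \left(-44 + 4 L\right) = -72 + 4 L$)
$\left(-134 + \frac{1}{-35}\right) f{\left(-9 \right)} = \left(-134 + \frac{1}{-35}\right) \left(-72 + 4 \left(-9\right)\right) = \left(-134 - \frac{1}{35}\right) \left(-72 - 36\right) = \left(- \frac{4691}{35}\right) \left(-108\right) = \frac{506628}{35}$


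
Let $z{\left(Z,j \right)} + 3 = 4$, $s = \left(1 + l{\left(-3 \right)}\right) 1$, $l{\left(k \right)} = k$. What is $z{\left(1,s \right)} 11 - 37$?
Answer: $-26$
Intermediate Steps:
$s = -2$ ($s = \left(1 - 3\right) 1 = \left(-2\right) 1 = -2$)
$z{\left(Z,j \right)} = 1$ ($z{\left(Z,j \right)} = -3 + 4 = 1$)
$z{\left(1,s \right)} 11 - 37 = 1 \cdot 11 - 37 = 11 - 37 = -26$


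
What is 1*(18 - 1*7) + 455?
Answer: 466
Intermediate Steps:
1*(18 - 1*7) + 455 = 1*(18 - 7) + 455 = 1*11 + 455 = 11 + 455 = 466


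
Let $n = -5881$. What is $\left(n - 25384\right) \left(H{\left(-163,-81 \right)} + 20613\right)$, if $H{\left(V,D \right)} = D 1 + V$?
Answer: $-636836785$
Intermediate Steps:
$H{\left(V,D \right)} = D + V$
$\left(n - 25384\right) \left(H{\left(-163,-81 \right)} + 20613\right) = \left(-5881 - 25384\right) \left(\left(-81 - 163\right) + 20613\right) = - 31265 \left(-244 + 20613\right) = \left(-31265\right) 20369 = -636836785$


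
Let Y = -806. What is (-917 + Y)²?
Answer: 2968729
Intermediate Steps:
(-917 + Y)² = (-917 - 806)² = (-1723)² = 2968729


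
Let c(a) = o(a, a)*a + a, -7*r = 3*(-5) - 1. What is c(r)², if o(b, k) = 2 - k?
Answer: 6400/2401 ≈ 2.6656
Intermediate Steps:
r = 16/7 (r = -(3*(-5) - 1)/7 = -(-15 - 1)/7 = -⅐*(-16) = 16/7 ≈ 2.2857)
c(a) = a + a*(2 - a) (c(a) = (2 - a)*a + a = a*(2 - a) + a = a + a*(2 - a))
c(r)² = (16*(3 - 1*16/7)/7)² = (16*(3 - 16/7)/7)² = ((16/7)*(5/7))² = (80/49)² = 6400/2401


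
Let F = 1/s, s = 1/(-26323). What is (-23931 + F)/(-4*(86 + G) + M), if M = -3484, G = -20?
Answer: 25127/1874 ≈ 13.408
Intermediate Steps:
s = -1/26323 ≈ -3.7990e-5
F = -26323 (F = 1/(-1/26323) = -26323)
(-23931 + F)/(-4*(86 + G) + M) = (-23931 - 26323)/(-4*(86 - 20) - 3484) = -50254/(-4*66 - 3484) = -50254/(-264 - 3484) = -50254/(-3748) = -50254*(-1/3748) = 25127/1874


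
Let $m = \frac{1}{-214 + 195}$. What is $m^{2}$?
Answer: $\frac{1}{361} \approx 0.0027701$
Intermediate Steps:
$m = - \frac{1}{19}$ ($m = \frac{1}{-19} = - \frac{1}{19} \approx -0.052632$)
$m^{2} = \left(- \frac{1}{19}\right)^{2} = \frac{1}{361}$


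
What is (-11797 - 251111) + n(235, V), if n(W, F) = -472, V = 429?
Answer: -263380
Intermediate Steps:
(-11797 - 251111) + n(235, V) = (-11797 - 251111) - 472 = -262908 - 472 = -263380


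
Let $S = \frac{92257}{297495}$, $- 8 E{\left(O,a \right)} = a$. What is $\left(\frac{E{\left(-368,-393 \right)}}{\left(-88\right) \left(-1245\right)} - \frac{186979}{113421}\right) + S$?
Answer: $- \frac{7267187347289}{5431468553280} \approx -1.338$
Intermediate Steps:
$E{\left(O,a \right)} = - \frac{a}{8}$
$S = \frac{8387}{27045}$ ($S = 92257 \cdot \frac{1}{297495} = \frac{8387}{27045} \approx 0.31011$)
$\left(\frac{E{\left(-368,-393 \right)}}{\left(-88\right) \left(-1245\right)} - \frac{186979}{113421}\right) + S = \left(\frac{\left(- \frac{1}{8}\right) \left(-393\right)}{\left(-88\right) \left(-1245\right)} - \frac{186979}{113421}\right) + \frac{8387}{27045} = \left(\frac{393}{8 \cdot 109560} - \frac{186979}{113421}\right) + \frac{8387}{27045} = \left(\frac{393}{8} \cdot \frac{1}{109560} - \frac{186979}{113421}\right) + \frac{8387}{27045} = \left(\frac{131}{292160} - \frac{186979}{113421}\right) + \frac{8387}{27045} = - \frac{4964811499}{3012461760} + \frac{8387}{27045} = - \frac{7267187347289}{5431468553280}$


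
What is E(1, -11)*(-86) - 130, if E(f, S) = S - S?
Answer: -130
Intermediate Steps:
E(f, S) = 0
E(1, -11)*(-86) - 130 = 0*(-86) - 130 = 0 - 130 = -130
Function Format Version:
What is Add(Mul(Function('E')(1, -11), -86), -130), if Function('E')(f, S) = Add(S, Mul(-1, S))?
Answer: -130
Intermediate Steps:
Function('E')(f, S) = 0
Add(Mul(Function('E')(1, -11), -86), -130) = Add(Mul(0, -86), -130) = Add(0, -130) = -130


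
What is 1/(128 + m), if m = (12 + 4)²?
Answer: 1/384 ≈ 0.0026042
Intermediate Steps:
m = 256 (m = 16² = 256)
1/(128 + m) = 1/(128 + 256) = 1/384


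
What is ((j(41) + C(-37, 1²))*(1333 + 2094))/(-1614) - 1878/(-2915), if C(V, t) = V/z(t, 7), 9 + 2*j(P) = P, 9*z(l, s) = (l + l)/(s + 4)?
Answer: 36278681039/9409620 ≈ 3855.5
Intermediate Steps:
z(l, s) = 2*l/(9*(4 + s)) (z(l, s) = ((l + l)/(s + 4))/9 = ((2*l)/(4 + s))/9 = (2*l/(4 + s))/9 = 2*l/(9*(4 + s)))
j(P) = -9/2 + P/2
C(V, t) = 99*V/(2*t) (C(V, t) = V/((2*t/(9*(4 + 7)))) = V/(((2/9)*t/11)) = V/(((2/9)*t*(1/11))) = V/((2*t/99)) = V*(99/(2*t)) = 99*V/(2*t))
((j(41) + C(-37, 1²))*(1333 + 2094))/(-1614) - 1878/(-2915) = (((-9/2 + (½)*41) + (99/2)*(-37)/1²)*(1333 + 2094))/(-1614) - 1878/(-2915) = (((-9/2 + 41/2) + (99/2)*(-37)/1)*3427)*(-1/1614) - 1878*(-1/2915) = ((16 + (99/2)*(-37)*1)*3427)*(-1/1614) + 1878/2915 = ((16 - 3663/2)*3427)*(-1/1614) + 1878/2915 = -3631/2*3427*(-1/1614) + 1878/2915 = -12443437/2*(-1/1614) + 1878/2915 = 12443437/3228 + 1878/2915 = 36278681039/9409620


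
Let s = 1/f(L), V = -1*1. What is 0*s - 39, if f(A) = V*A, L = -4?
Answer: -39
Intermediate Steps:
V = -1
f(A) = -A
s = ¼ (s = 1/(-1*(-4)) = 1/4 = ¼ ≈ 0.25000)
0*s - 39 = 0*(¼) - 39 = 0 - 39 = -39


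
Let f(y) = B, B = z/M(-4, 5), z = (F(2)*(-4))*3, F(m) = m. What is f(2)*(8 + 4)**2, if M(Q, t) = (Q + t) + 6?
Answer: -3456/7 ≈ -493.71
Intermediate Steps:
M(Q, t) = 6 + Q + t
z = -24 (z = (2*(-4))*3 = -8*3 = -24)
B = -24/7 (B = -24/(6 - 4 + 5) = -24/7 ≈ -3.4286)
f(y) = -24/7
f(2)*(8 + 4)**2 = -24*(8 + 4)**2/7 = -24/7*12**2 = -24/7*144 = -3456/7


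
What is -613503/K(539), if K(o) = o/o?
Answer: -613503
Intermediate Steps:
K(o) = 1
-613503/K(539) = -613503/1 = -613503*1 = -613503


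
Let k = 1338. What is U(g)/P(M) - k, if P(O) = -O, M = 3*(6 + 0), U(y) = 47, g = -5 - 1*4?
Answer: -24131/18 ≈ -1340.6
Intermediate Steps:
g = -9 (g = -5 - 4 = -9)
M = 18 (M = 3*6 = 18)
U(g)/P(M) - k = 47/((-1*18)) - 1*1338 = 47/(-18) - 1338 = 47*(-1/18) - 1338 = -47/18 - 1338 = -24131/18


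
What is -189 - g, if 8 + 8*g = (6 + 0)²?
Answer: -385/2 ≈ -192.50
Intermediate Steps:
g = 7/2 (g = -1 + (6 + 0)²/8 = -1 + (⅛)*6² = -1 + (⅛)*36 = -1 + 9/2 = 7/2 ≈ 3.5000)
-189 - g = -189 - 1*7/2 = -189 - 7/2 = -385/2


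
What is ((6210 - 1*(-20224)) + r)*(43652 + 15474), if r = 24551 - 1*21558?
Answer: 1739900802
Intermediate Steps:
r = 2993 (r = 24551 - 21558 = 2993)
((6210 - 1*(-20224)) + r)*(43652 + 15474) = ((6210 - 1*(-20224)) + 2993)*(43652 + 15474) = ((6210 + 20224) + 2993)*59126 = (26434 + 2993)*59126 = 29427*59126 = 1739900802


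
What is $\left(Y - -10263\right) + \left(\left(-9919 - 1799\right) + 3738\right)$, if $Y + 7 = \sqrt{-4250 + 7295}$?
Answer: $2276 + \sqrt{3045} \approx 2331.2$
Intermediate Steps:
$Y = -7 + \sqrt{3045}$ ($Y = -7 + \sqrt{-4250 + 7295} = -7 + \sqrt{3045} \approx 48.182$)
$\left(Y - -10263\right) + \left(\left(-9919 - 1799\right) + 3738\right) = \left(\left(-7 + \sqrt{3045}\right) - -10263\right) + \left(\left(-9919 - 1799\right) + 3738\right) = \left(\left(-7 + \sqrt{3045}\right) + 10263\right) + \left(-11718 + 3738\right) = \left(10256 + \sqrt{3045}\right) - 7980 = 2276 + \sqrt{3045}$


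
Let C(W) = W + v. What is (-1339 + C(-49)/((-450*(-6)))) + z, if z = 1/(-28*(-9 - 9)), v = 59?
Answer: -10122797/7560 ≈ -1339.0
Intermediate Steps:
C(W) = 59 + W (C(W) = W + 59 = 59 + W)
z = 1/504 (z = 1/(-28*(-18)) = 1/504 ≈ 0.0019841)
(-1339 + C(-49)/((-450*(-6)))) + z = (-1339 + (59 - 49)/((-450*(-6)))) + 1/504 = (-1339 + 10/2700) + 1/504 = (-1339 + 10*(1/2700)) + 1/504 = (-1339 + 1/270) + 1/504 = -361529/270 + 1/504 = -10122797/7560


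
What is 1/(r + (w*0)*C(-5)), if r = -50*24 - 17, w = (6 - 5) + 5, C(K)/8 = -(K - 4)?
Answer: -1/1217 ≈ -0.00082169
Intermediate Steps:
C(K) = 32 - 8*K (C(K) = 8*(-(K - 4)) = 8*(-(-4 + K)) = 8*(4 - K) = 32 - 8*K)
w = 6 (w = 1 + 5 = 6)
r = -1217 (r = -1200 - 17 = -1217)
1/(r + (w*0)*C(-5)) = 1/(-1217 + (6*0)*(32 - 8*(-5))) = 1/(-1217 + 0*(32 + 40)) = 1/(-1217 + 0*72) = 1/(-1217 + 0) = 1/(-1217) = -1/1217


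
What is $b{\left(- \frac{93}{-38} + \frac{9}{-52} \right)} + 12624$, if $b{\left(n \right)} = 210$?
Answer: $12834$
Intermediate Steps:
$b{\left(- \frac{93}{-38} + \frac{9}{-52} \right)} + 12624 = 210 + 12624 = 12834$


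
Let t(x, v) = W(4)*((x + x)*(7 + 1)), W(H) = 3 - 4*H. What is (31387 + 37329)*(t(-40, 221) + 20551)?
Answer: 1983899636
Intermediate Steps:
t(x, v) = -208*x (t(x, v) = (3 - 4*4)*((x + x)*(7 + 1)) = (3 - 16)*((2*x)*8) = -208*x)
(31387 + 37329)*(t(-40, 221) + 20551) = (31387 + 37329)*(-208*(-40) + 20551) = 68716*(8320 + 20551) = 68716*28871 = 1983899636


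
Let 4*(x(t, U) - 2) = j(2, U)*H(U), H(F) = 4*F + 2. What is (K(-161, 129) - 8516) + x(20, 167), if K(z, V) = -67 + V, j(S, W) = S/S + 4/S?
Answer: -15899/2 ≈ -7949.5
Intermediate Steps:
H(F) = 2 + 4*F
j(S, W) = 1 + 4/S
x(t, U) = 7/2 + 3*U (x(t, U) = 2 + (((4 + 2)/2)*(2 + 4*U))/4 = 2 + (((½)*6)*(2 + 4*U))/4 = 2 + (3*(2 + 4*U))/4 = 2 + (6 + 12*U)/4 = 2 + (3/2 + 3*U) = 7/2 + 3*U)
(K(-161, 129) - 8516) + x(20, 167) = ((-67 + 129) - 8516) + (7/2 + 3*167) = (62 - 8516) + (7/2 + 501) = -8454 + 1009/2 = -15899/2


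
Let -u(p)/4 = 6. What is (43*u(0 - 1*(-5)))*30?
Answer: -30960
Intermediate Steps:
u(p) = -24 (u(p) = -4*6 = -24)
(43*u(0 - 1*(-5)))*30 = (43*(-24))*30 = -1032*30 = -30960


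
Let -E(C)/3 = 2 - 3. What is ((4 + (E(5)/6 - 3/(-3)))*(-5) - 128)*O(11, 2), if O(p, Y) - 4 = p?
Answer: -4665/2 ≈ -2332.5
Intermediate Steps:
E(C) = 3 (E(C) = -3*(2 - 3) = -3*(-1) = 3)
O(p, Y) = 4 + p
((4 + (E(5)/6 - 3/(-3)))*(-5) - 128)*O(11, 2) = ((4 + (3/6 - 3/(-3)))*(-5) - 128)*(4 + 11) = ((4 + (3*(⅙) - 3*(-⅓)))*(-5) - 128)*15 = ((4 + (½ + 1))*(-5) - 128)*15 = ((4 + 3/2)*(-5) - 128)*15 = ((11/2)*(-5) - 128)*15 = (-55/2 - 128)*15 = -311/2*15 = -4665/2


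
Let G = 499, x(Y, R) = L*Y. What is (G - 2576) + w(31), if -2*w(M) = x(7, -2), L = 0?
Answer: -2077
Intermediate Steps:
x(Y, R) = 0 (x(Y, R) = 0*Y = 0)
w(M) = 0 (w(M) = -½*0 = 0)
(G - 2576) + w(31) = (499 - 2576) + 0 = -2077 + 0 = -2077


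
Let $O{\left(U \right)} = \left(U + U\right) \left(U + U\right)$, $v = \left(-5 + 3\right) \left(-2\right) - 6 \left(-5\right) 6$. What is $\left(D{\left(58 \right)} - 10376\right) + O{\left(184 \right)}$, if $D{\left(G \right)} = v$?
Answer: $125232$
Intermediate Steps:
$v = 184$ ($v = \left(-2\right) \left(-2\right) - \left(-30\right) 6 = 4 - -180 = 4 + 180 = 184$)
$O{\left(U \right)} = 4 U^{2}$ ($O{\left(U \right)} = 2 U 2 U = 4 U^{2}$)
$D{\left(G \right)} = 184$
$\left(D{\left(58 \right)} - 10376\right) + O{\left(184 \right)} = \left(184 - 10376\right) + 4 \cdot 184^{2} = -10192 + 4 \cdot 33856 = -10192 + 135424 = 125232$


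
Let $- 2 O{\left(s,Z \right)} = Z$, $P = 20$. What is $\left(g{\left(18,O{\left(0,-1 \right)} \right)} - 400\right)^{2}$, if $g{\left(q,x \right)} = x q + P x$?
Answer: $145161$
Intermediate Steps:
$O{\left(s,Z \right)} = - \frac{Z}{2}$
$g{\left(q,x \right)} = 20 x + q x$ ($g{\left(q,x \right)} = x q + 20 x = q x + 20 x = 20 x + q x$)
$\left(g{\left(18,O{\left(0,-1 \right)} \right)} - 400\right)^{2} = \left(\left(- \frac{1}{2}\right) \left(-1\right) \left(20 + 18\right) - 400\right)^{2} = \left(\frac{1}{2} \cdot 38 - 400\right)^{2} = \left(19 - 400\right)^{2} = \left(-381\right)^{2} = 145161$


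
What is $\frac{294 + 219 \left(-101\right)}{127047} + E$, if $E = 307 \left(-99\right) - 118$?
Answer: $- \frac{1292117614}{42349} \approx -30511.0$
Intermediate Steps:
$E = -30511$ ($E = -30393 - 118 = -30511$)
$\frac{294 + 219 \left(-101\right)}{127047} + E = \frac{294 + 219 \left(-101\right)}{127047} - 30511 = \left(294 - 22119\right) \frac{1}{127047} - 30511 = \left(-21825\right) \frac{1}{127047} - 30511 = - \frac{7275}{42349} - 30511 = - \frac{1292117614}{42349}$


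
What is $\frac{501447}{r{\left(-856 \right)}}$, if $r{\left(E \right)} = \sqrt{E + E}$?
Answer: $- \frac{501447 i \sqrt{107}}{428} \approx - 12119.0 i$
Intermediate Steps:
$r{\left(E \right)} = \sqrt{2} \sqrt{E}$ ($r{\left(E \right)} = \sqrt{2 E} = \sqrt{2} \sqrt{E}$)
$\frac{501447}{r{\left(-856 \right)}} = \frac{501447}{\sqrt{2} \sqrt{-856}} = \frac{501447}{\sqrt{2} \cdot 2 i \sqrt{214}} = \frac{501447}{4 i \sqrt{107}} = 501447 \left(- \frac{i \sqrt{107}}{428}\right) = - \frac{501447 i \sqrt{107}}{428}$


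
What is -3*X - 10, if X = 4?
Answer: -22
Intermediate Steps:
-3*X - 10 = -3*4 - 10 = -12 - 10 = -22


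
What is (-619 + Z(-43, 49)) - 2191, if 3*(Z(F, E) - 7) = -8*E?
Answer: -8801/3 ≈ -2933.7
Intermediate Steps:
Z(F, E) = 7 - 8*E/3 (Z(F, E) = 7 + (-8*E)/3 = 7 - 8*E/3)
(-619 + Z(-43, 49)) - 2191 = (-619 + (7 - 8/3*49)) - 2191 = (-619 + (7 - 392/3)) - 2191 = (-619 - 371/3) - 2191 = -2228/3 - 2191 = -8801/3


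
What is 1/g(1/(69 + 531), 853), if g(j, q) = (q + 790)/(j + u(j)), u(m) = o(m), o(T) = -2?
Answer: -1199/985800 ≈ -0.0012163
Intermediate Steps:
u(m) = -2
g(j, q) = (790 + q)/(-2 + j) (g(j, q) = (q + 790)/(j - 2) = (790 + q)/(-2 + j))
1/g(1/(69 + 531), 853) = 1/((790 + 853)/(-2 + 1/(69 + 531))) = 1/(1643/(-2 + 1/600)) = 1/(1643/(-1199/600)) = 1/(-600/1199*1643) = 1/(-985800/1199) = -1199/985800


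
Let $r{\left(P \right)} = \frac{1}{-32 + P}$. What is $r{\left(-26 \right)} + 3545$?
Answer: $\frac{205609}{58} \approx 3545.0$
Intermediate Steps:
$r{\left(-26 \right)} + 3545 = \frac{1}{-32 - 26} + 3545 = \frac{1}{-58} + 3545 = - \frac{1}{58} + 3545 = \frac{205609}{58}$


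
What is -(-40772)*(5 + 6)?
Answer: 448492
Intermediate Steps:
-(-40772)*(5 + 6) = -(-40772)*11 = -10193*(-44) = 448492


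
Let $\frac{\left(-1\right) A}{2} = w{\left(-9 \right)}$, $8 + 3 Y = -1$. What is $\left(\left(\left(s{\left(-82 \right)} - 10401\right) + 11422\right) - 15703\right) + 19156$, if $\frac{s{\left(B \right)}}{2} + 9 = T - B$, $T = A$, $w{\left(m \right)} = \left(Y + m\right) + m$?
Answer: $4704$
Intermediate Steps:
$Y = -3$ ($Y = - \frac{8}{3} + \frac{1}{3} \left(-1\right) = - \frac{8}{3} - \frac{1}{3} = -3$)
$w{\left(m \right)} = -3 + 2 m$ ($w{\left(m \right)} = \left(-3 + m\right) + m = -3 + 2 m$)
$A = 42$ ($A = - 2 \left(-3 + 2 \left(-9\right)\right) = - 2 \left(-3 - 18\right) = \left(-2\right) \left(-21\right) = 42$)
$T = 42$
$s{\left(B \right)} = 66 - 2 B$ ($s{\left(B \right)} = -18 + 2 \left(42 - B\right) = -18 - \left(-84 + 2 B\right) = 66 - 2 B$)
$\left(\left(\left(s{\left(-82 \right)} - 10401\right) + 11422\right) - 15703\right) + 19156 = \left(\left(\left(\left(66 - -164\right) - 10401\right) + 11422\right) - 15703\right) + 19156 = \left(\left(\left(\left(66 + 164\right) - 10401\right) + 11422\right) - 15703\right) + 19156 = \left(\left(\left(230 - 10401\right) + 11422\right) - 15703\right) + 19156 = \left(\left(-10171 + 11422\right) - 15703\right) + 19156 = \left(1251 - 15703\right) + 19156 = -14452 + 19156 = 4704$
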